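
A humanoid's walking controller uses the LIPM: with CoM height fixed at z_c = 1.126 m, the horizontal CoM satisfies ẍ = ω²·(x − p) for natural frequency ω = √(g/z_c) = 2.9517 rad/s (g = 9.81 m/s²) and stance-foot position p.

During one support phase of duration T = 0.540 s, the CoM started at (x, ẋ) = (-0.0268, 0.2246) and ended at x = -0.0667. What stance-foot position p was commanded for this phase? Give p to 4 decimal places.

p = 0.1136

ωT = 2.9517·0.540 = 1.593918; cosh(ωT) = 2.563064, sinh(ωT) = 2.359936
x(T) = p + (x₀−p)·cosh(ωT) + (ẋ₀/ω)·sinh(ωT) ⇒ p·(1 − cosh) = x(T) − x₀·cosh − (ẋ₀/ω)·sinh
numerator   = -0.0667 − (-0.0268)·2.563064 − (0.2246/2.9517)·2.359936 = -0.177582
denominator = 1 − 2.563064 = -1.563064
p = -0.177582 / -1.563064 = 0.1136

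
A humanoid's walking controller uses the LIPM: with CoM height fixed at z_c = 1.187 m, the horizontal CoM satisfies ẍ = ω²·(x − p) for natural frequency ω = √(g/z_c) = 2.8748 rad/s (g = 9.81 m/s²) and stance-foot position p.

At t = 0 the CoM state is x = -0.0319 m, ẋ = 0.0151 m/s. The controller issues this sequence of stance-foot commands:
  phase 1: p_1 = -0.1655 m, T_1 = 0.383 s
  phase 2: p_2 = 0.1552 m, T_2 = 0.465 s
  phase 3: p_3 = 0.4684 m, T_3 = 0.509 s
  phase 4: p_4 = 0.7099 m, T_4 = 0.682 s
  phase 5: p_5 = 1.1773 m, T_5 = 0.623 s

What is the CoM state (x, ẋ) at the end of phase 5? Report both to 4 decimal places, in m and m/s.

x = -0.2967, ẋ = -3.9909

phase 1: p=-0.1655, T=0.383, ωT=1.101048, cosh=1.669920, sinh=1.337397; start (x,ẋ)=(-0.031900, 0.015100) → end (x,ẋ)=(0.064626, 0.538874)
phase 2: p=0.1552, T=0.465, ωT=1.336782, cosh=2.034732, sinh=1.772042; start (x,ẋ)=(0.064626, 0.538874) → end (x,ẋ)=(0.303071, 0.635057)
phase 3: p=0.4684, T=0.509, ωT=1.463273, cosh=2.275777, sinh=2.044300; start (x,ẋ)=(0.303071, 0.635057) → end (x,ẋ)=(0.543744, 0.473619)
phase 4: p=0.7099, T=0.682, ωT=1.960614, cosh=3.622228, sinh=3.481456; start (x,ẋ)=(0.543744, 0.473619) → end (x,ẋ)=(0.681610, 0.052586)
phase 5: p=1.1773, T=0.623, ωT=1.791000, cosh=3.081120, sinh=2.914327; start (x,ẋ)=(0.681610, 0.052586) → end (x,ẋ)=(-0.296671, -3.990920)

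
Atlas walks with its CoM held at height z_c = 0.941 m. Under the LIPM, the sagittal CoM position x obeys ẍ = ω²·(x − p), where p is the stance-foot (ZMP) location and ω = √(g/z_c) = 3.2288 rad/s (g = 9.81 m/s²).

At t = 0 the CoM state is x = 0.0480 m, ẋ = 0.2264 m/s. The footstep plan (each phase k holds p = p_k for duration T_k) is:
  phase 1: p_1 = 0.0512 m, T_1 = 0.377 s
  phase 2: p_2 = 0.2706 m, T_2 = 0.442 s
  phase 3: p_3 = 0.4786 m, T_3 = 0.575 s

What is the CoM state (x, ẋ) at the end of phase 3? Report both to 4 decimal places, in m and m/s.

x = -0.1193, ẋ = -1.7964

phase 1: p=0.0512, T=0.377, ωT=1.217258, cosh=1.836976, sinh=1.540935; start (x,ẋ)=(0.048000, 0.226400) → end (x,ẋ)=(0.153370, 0.399970)
phase 2: p=0.2706, T=0.442, ωT=1.427130, cosh=2.203359, sinh=1.963363; start (x,ẋ)=(0.153370, 0.399970) → end (x,ẋ)=(0.255514, 0.138124)
phase 3: p=0.4786, T=0.575, ωT=1.856560, cosh=3.278943, sinh=3.122734; start (x,ẋ)=(0.255514, 0.138124) → end (x,ẋ)=(-0.119299, -1.796403)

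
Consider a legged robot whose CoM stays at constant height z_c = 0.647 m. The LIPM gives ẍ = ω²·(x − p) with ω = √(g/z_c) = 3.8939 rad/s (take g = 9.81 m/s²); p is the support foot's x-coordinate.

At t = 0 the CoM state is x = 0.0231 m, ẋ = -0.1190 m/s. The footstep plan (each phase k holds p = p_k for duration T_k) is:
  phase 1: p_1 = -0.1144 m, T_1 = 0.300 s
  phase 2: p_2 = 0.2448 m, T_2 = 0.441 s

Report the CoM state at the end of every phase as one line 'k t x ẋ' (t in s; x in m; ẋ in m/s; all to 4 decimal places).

1 0.3000 0.0837 0.5679
2 0.7410 0.1747 -0.0583

phase 1: p=-0.1144, T=0.300, ωT=1.168170, cosh=1.763519, sinh=1.452583; start (x,ẋ)=(0.023100, -0.119000) → end (x,ẋ)=(0.083692, 0.567871)
phase 2: p=0.2448, T=0.441, ωT=1.717210, cosh=2.874268, sinh=2.694701; start (x,ẋ)=(0.083692, 0.567871) → end (x,ẋ)=(0.174717, -0.058278)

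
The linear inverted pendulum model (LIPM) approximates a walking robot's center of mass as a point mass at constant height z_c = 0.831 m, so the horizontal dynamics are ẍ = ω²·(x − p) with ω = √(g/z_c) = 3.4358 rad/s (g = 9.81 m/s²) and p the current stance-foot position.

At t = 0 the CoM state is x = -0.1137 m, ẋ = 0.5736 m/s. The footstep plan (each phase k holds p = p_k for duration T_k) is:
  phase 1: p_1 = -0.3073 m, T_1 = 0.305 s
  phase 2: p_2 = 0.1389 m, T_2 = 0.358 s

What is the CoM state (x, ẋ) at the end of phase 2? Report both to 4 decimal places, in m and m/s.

phase 1: p=-0.3073, T=0.305, ωT=1.047919, cosh=1.601189, sinh=1.250522; start (x,ẋ)=(-0.113700, 0.573600) → end (x,ẋ)=(0.211462, 1.750253)
phase 2: p=0.1389, T=0.358, ωT=1.230016, cosh=1.856787, sinh=1.564499; start (x,ẋ)=(0.211462, 1.750253) → end (x,ẋ)=(1.070614, 3.639890)

x = 1.0706, ẋ = 3.6399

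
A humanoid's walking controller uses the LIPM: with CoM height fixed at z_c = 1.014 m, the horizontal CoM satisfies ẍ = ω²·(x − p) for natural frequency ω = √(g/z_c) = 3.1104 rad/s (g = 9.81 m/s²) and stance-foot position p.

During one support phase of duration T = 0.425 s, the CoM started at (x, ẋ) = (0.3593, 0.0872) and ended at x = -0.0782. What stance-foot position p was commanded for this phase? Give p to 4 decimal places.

p = 0.8415

ωT = 3.1104·0.425 = 1.321920; cosh(ωT) = 2.008619, sinh(ωT) = 1.741996
x(T) = p + (x₀−p)·cosh(ωT) + (ẋ₀/ω)·sinh(ωT) ⇒ p·(1 − cosh) = x(T) − x₀·cosh − (ẋ₀/ω)·sinh
numerator   = -0.0782 − (0.3593)·2.008619 − (0.0872/3.1104)·1.741996 = -0.848734
denominator = 1 − 2.008619 = -1.008619
p = -0.848734 / -1.008619 = 0.8415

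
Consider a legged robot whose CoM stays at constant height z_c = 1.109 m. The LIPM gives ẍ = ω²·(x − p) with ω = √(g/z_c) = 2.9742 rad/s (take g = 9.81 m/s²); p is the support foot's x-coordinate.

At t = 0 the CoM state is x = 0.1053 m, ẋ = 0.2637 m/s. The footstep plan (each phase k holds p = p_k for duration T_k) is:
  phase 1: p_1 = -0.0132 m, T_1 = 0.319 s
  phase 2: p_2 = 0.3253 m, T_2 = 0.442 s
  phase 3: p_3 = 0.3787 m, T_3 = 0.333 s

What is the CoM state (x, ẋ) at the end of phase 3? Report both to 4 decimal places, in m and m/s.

x = 1.2655, ẋ = 2.7935

phase 1: p=-0.0132, T=0.319, ωT=0.948770, cosh=1.484874, sinh=1.097657; start (x,ẋ)=(0.105300, 0.263700) → end (x,ẋ)=(0.260079, 0.778422)
phase 2: p=0.3253, T=0.442, ωT=1.314596, cosh=1.995915, sinh=1.727333; start (x,ẋ)=(0.260079, 0.778422) → end (x,ẋ)=(0.647210, 1.218594)
phase 3: p=0.3787, T=0.333, ωT=0.990409, cosh=1.531880, sinh=1.160455; start (x,ẋ)=(0.647210, 1.218594) → end (x,ẋ)=(1.265488, 2.793480)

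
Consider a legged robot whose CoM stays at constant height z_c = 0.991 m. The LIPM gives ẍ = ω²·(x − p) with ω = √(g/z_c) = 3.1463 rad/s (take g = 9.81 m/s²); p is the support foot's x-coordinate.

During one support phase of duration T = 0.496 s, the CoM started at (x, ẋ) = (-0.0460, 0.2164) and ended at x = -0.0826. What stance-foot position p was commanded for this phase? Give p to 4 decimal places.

p = 0.0840

ωT = 3.1463·0.496 = 1.560565; cosh(ωT) = 2.485764, sinh(ωT) = 2.275746
x(T) = p + (x₀−p)·cosh(ωT) + (ẋ₀/ω)·sinh(ωT) ⇒ p·(1 − cosh) = x(T) − x₀·cosh − (ẋ₀/ω)·sinh
numerator   = -0.0826 − (-0.0460)·2.485764 − (0.2164/3.1463)·2.275746 = -0.124779
denominator = 1 − 2.485764 = -1.485764
p = -0.124779 / -1.485764 = 0.0840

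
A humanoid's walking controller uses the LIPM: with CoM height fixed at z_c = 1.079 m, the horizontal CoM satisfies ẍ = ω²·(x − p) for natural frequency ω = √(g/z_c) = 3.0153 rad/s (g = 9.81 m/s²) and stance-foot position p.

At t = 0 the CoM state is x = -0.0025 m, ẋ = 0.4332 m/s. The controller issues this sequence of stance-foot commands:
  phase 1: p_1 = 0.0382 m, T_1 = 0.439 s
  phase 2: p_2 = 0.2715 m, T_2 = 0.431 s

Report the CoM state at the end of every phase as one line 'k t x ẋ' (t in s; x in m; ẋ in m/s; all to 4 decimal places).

1 0.4390 0.2071 0.6573
2 0.8700 0.5147 0.9654

phase 1: p=0.0382, T=0.439, ωT=1.323717, cosh=2.011752, sinh=1.745608; start (x,ẋ)=(-0.002500, 0.433200) → end (x,ẋ)=(0.207108, 0.657265)
phase 2: p=0.2715, T=0.431, ωT=1.299594, cosh=1.970225, sinh=1.697583; start (x,ẋ)=(0.207108, 0.657265) → end (x,ẋ)=(0.514668, 0.965359)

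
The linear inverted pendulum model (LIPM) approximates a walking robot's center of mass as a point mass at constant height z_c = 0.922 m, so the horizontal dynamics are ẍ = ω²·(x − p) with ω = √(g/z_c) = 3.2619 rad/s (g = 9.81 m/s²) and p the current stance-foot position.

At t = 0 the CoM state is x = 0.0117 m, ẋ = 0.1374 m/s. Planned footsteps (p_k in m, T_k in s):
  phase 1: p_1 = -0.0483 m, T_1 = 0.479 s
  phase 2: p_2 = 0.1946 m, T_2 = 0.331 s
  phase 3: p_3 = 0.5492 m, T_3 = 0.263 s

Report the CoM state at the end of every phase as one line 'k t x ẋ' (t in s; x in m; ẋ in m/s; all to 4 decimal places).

1 0.4790 0.1972 0.7884
2 0.8100 0.5135 1.3053
3 1.0730 0.8866 1.7033

phase 1: p=-0.0483, T=0.479, ωT=1.562450, cosh=2.490058, sinh=2.280437; start (x,ẋ)=(0.011700, 0.137400) → end (x,ẋ)=(0.197162, 0.788447)
phase 2: p=0.1946, T=0.331, ωT=1.079689, cosh=1.641732, sinh=1.302031; start (x,ẋ)=(0.197162, 0.788447) → end (x,ẋ)=(0.513525, 1.305299)
phase 3: p=0.5492, T=0.263, ωT=0.857880, cosh=1.391108, sinh=0.967048; start (x,ẋ)=(0.513525, 1.305299) → end (x,ẋ)=(0.886551, 1.703278)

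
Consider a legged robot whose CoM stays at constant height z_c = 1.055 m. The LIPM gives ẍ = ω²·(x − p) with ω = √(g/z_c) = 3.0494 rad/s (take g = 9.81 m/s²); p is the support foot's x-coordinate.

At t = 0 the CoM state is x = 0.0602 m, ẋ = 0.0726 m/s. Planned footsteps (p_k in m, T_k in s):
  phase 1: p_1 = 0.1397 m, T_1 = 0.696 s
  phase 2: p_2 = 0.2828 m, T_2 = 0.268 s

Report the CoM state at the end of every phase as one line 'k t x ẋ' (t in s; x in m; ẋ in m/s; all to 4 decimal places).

phase 1: p=0.1397, T=0.696, ωT=2.122382, cosh=4.235378, sinh=4.115632; start (x,ẋ)=(0.060200, 0.072600) → end (x,ẋ)=(-0.099028, -0.690253)
phase 2: p=0.2828, T=0.268, ωT=0.817239, cosh=1.352945, sinh=0.911295; start (x,ẋ)=(-0.099028, -0.690253) → end (x,ẋ)=(-0.440070, -1.994937)

1 0.6960 -0.0990 -0.6903
2 0.9640 -0.4401 -1.9949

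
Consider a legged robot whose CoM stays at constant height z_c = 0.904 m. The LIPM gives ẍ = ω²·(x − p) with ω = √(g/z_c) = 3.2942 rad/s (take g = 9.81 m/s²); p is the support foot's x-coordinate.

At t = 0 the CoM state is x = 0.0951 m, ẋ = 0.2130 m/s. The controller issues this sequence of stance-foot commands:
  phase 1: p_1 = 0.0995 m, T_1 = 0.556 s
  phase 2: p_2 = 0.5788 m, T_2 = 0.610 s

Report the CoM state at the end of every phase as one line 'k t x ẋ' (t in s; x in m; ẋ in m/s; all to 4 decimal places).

1 0.5560 0.2821 0.6379
2 1.1660 0.1616 -1.1579

phase 1: p=0.0995, T=0.556, ωT=1.831575, cosh=3.201938, sinh=3.041776; start (x,ẋ)=(0.095100, 0.213000) → end (x,ẋ)=(0.282090, 0.637924)
phase 2: p=0.5788, T=0.610, ωT=2.009462, cosh=3.796682, sinh=3.662621; start (x,ẋ)=(0.282090, 0.637924) → end (x,ẋ)=(0.161555, -1.157933)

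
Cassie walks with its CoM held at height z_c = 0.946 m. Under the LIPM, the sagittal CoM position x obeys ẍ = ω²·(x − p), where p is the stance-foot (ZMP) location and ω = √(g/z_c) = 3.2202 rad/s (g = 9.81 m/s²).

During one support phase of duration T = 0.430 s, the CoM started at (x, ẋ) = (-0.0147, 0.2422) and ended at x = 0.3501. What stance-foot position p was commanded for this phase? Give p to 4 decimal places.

ωT = 3.2202·0.430 = 1.384686; cosh(ωT) = 2.121987, sinh(ωT) = 1.871585
x(T) = p + (x₀−p)·cosh(ωT) + (ẋ₀/ω)·sinh(ωT) ⇒ p·(1 − cosh) = x(T) − x₀·cosh − (ẋ₀/ω)·sinh
numerator   = 0.3501 − (-0.0147)·2.121987 − (0.2422/3.2202)·1.871585 = 0.240526
denominator = 1 − 2.121987 = -1.121987
p = 0.240526 / -1.121987 = -0.2144

p = -0.2144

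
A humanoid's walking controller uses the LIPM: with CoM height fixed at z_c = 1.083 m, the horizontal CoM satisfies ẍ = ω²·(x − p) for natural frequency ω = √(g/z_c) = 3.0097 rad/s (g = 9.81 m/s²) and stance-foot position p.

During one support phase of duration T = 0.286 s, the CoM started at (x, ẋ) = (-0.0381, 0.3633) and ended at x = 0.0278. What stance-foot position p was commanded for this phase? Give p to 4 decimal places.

p = 0.0922

ωT = 3.0097·0.286 = 0.860774; cosh(ωT) = 1.393913, sinh(ωT) = 0.971078
x(T) = p + (x₀−p)·cosh(ωT) + (ẋ₀/ω)·sinh(ωT) ⇒ p·(1 − cosh) = x(T) − x₀·cosh − (ẋ₀/ω)·sinh
numerator   = 0.0278 − (-0.0381)·1.393913 − (0.3633/3.0097)·0.971078 = -0.036310
denominator = 1 − 1.393913 = -0.393913
p = -0.036310 / -0.393913 = 0.0922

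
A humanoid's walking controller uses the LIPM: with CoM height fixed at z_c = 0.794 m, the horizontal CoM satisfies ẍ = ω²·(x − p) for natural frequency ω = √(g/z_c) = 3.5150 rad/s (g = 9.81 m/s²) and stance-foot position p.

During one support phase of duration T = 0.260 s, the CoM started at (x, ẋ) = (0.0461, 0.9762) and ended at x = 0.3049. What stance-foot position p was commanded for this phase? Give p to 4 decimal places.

ωT = 3.5150·0.260 = 0.913900; cosh(ωT) = 1.447494, sinh(ωT) = 1.046536
x(T) = p + (x₀−p)·cosh(ωT) + (ẋ₀/ω)·sinh(ωT) ⇒ p·(1 − cosh) = x(T) − x₀·cosh − (ẋ₀/ω)·sinh
numerator   = 0.3049 − (0.0461)·1.447494 − (0.9762/3.5150)·1.046536 = -0.052478
denominator = 1 − 1.447494 = -0.447494
p = -0.052478 / -0.447494 = 0.1173

p = 0.1173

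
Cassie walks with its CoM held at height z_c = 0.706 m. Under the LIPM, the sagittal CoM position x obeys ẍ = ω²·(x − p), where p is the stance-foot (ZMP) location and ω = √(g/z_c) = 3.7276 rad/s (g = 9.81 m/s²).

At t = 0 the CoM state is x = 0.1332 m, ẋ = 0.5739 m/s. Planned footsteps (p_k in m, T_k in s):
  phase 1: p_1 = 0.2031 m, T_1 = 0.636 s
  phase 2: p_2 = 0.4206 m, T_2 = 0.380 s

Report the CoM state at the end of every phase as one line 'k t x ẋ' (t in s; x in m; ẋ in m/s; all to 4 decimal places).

phase 1: p=0.2031, T=0.636, ωT=2.370754, cosh=5.399434, sinh=5.306023; start (x,ẋ)=(0.133200, 0.573900) → end (x,ẋ)=(0.642593, 1.716202)
phase 2: p=0.4206, T=0.380, ωT=1.416488, cosh=2.182590, sinh=1.940026; start (x,ẋ)=(0.642593, 1.716202) → end (x,ẋ)=(1.798315, 5.351139)

1 0.6360 0.6426 1.7162
2 1.0160 1.7983 5.3511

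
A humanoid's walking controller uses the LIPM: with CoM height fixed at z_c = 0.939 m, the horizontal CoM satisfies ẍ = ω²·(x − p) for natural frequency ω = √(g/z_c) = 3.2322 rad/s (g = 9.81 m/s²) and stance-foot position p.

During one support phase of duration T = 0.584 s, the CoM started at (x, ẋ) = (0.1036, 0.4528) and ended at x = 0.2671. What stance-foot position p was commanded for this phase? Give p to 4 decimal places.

ωT = 3.2322·0.584 = 1.887605; cosh(ωT) = 3.377484, sinh(ωT) = 3.226049
x(T) = p + (x₀−p)·cosh(ωT) + (ẋ₀/ω)·sinh(ωT) ⇒ p·(1 − cosh) = x(T) − x₀·cosh − (ẋ₀/ω)·sinh
numerator   = 0.2671 − (0.1036)·3.377484 − (0.4528/3.2322)·3.226049 = -0.534746
denominator = 1 − 3.377484 = -2.377484
p = -0.534746 / -2.377484 = 0.2249

p = 0.2249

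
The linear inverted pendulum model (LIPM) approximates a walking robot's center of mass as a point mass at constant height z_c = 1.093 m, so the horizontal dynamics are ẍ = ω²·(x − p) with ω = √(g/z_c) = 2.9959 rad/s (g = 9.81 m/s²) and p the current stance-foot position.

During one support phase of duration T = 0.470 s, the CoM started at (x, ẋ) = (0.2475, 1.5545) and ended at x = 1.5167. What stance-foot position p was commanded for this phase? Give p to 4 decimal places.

p = 0.0142

ωT = 2.9959·0.470 = 1.408073; cosh(ωT) = 2.166342, sinh(ωT) = 1.921728
x(T) = p + (x₀−p)·cosh(ωT) + (ẋ₀/ω)·sinh(ωT) ⇒ p·(1 − cosh) = x(T) − x₀·cosh − (ẋ₀/ω)·sinh
numerator   = 1.5167 − (0.2475)·2.166342 − (1.5545/2.9959)·1.921728 = -0.016608
denominator = 1 − 2.166342 = -1.166342
p = -0.016608 / -1.166342 = 0.0142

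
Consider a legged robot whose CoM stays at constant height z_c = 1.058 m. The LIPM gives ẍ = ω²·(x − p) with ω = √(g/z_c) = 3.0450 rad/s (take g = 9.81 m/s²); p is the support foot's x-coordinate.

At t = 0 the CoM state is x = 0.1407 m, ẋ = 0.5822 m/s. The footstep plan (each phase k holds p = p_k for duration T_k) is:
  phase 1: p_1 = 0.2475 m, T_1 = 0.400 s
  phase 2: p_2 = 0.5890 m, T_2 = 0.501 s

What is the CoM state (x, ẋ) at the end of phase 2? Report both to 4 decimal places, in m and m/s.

phase 1: p=0.2475, T=0.400, ωT=1.218000, cosh=1.838121, sinh=1.542299; start (x,ẋ)=(0.140700, 0.582200) → end (x,ẋ)=(0.346074, 0.568589)
phase 2: p=0.5890, T=0.501, ωT=1.525545, cosh=2.407576, sinh=2.190073; start (x,ẋ)=(0.346074, 0.568589) → end (x,ẋ)=(0.413088, -0.251095)

x = 0.4131, ẋ = -0.2511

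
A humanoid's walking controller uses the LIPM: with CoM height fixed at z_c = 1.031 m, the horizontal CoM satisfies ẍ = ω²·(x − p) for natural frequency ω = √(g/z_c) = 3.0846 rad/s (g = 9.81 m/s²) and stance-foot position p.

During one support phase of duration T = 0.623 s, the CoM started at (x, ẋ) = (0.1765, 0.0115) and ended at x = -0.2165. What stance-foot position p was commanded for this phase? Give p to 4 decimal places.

ωT = 3.0846·0.623 = 1.921706; cosh(ωT) = 3.489480, sinh(ωT) = 3.343123
x(T) = p + (x₀−p)·cosh(ωT) + (ẋ₀/ω)·sinh(ωT) ⇒ p·(1 − cosh) = x(T) − x₀·cosh − (ẋ₀/ω)·sinh
numerator   = -0.2165 − (0.1765)·3.489480 − (0.0115/3.0846)·3.343123 = -0.844857
denominator = 1 − 3.489480 = -2.489480
p = -0.844857 / -2.489480 = 0.3394

p = 0.3394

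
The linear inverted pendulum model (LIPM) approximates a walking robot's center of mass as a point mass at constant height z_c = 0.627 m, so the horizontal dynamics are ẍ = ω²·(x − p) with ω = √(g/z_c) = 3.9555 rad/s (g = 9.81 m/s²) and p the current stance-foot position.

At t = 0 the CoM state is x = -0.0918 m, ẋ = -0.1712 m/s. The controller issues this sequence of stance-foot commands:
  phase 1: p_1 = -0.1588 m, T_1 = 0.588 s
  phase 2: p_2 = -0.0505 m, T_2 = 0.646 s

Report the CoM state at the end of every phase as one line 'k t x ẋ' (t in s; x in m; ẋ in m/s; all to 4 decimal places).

phase 1: p=-0.1588, T=0.588, ωT=2.325834, cosh=5.166457, sinh=5.068755; start (x,ẋ)=(-0.091800, -0.171200) → end (x,ẋ)=(-0.032031, 0.458816)
phase 2: p=-0.0505, T=0.646, ωT=2.555253, cosh=6.476115, sinh=6.398442; start (x,ẋ)=(-0.032031, 0.458816) → end (x,ẋ)=(0.811294, 3.438787)

1 0.5880 -0.0320 0.4588
2 1.2340 0.8113 3.4388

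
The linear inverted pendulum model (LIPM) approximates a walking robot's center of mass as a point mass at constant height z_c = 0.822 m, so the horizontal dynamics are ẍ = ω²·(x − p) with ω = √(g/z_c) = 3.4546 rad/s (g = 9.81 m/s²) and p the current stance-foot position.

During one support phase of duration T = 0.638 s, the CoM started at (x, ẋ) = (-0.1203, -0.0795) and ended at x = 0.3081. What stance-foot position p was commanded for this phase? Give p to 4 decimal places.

p = -0.2685

ωT = 3.4546·0.638 = 2.204035; cosh(ωT) = 4.585929, sinh(ωT) = 4.475572
x(T) = p + (x₀−p)·cosh(ωT) + (ẋ₀/ω)·sinh(ωT) ⇒ p·(1 − cosh) = x(T) − x₀·cosh − (ẋ₀/ω)·sinh
numerator   = 0.3081 − (-0.1203)·4.585929 − (-0.0795/3.4546)·4.475572 = 0.962783
denominator = 1 − 4.585929 = -3.585929
p = 0.962783 / -3.585929 = -0.2685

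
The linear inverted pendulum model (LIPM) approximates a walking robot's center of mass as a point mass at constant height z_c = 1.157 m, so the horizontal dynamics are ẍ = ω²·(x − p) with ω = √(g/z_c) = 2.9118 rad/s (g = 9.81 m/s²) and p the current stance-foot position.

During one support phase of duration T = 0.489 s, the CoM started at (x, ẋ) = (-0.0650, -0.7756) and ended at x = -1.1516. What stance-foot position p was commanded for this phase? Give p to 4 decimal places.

ωT = 2.9118·0.489 = 1.423870; cosh(ωT) = 2.196972, sinh(ωT) = 1.956191
x(T) = p + (x₀−p)·cosh(ωT) + (ẋ₀/ω)·sinh(ωT) ⇒ p·(1 − cosh) = x(T) − x₀·cosh − (ẋ₀/ω)·sinh
numerator   = -1.1516 − (-0.0650)·2.196972 − (-0.7756/2.9118)·1.956191 = -0.487737
denominator = 1 − 2.196972 = -1.196972
p = -0.487737 / -1.196972 = 0.4075

p = 0.4075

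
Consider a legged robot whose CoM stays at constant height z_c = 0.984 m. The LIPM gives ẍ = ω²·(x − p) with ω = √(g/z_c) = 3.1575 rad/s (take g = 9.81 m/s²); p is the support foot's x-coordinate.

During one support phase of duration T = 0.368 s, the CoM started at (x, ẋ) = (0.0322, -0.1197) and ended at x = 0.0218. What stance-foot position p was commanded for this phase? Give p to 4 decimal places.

ωT = 3.1575·0.368 = 1.161960; cosh(ωT) = 1.754532, sinh(ωT) = 1.441660
x(T) = p + (x₀−p)·cosh(ωT) + (ẋ₀/ω)·sinh(ωT) ⇒ p·(1 − cosh) = x(T) − x₀·cosh − (ẋ₀/ω)·sinh
numerator   = 0.0218 − (0.0322)·1.754532 − (-0.1197/3.1575)·1.441660 = 0.019957
denominator = 1 − 1.754532 = -0.754532
p = 0.019957 / -0.754532 = -0.0264

p = -0.0264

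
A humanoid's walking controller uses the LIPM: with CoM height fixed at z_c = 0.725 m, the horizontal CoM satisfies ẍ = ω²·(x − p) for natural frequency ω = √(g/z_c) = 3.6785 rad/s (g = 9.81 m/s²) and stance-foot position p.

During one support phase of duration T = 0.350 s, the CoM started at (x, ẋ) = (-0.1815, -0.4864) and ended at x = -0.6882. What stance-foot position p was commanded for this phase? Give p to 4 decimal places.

p = 0.1190

ωT = 3.6785·0.350 = 1.287475; cosh(ωT) = 1.949796, sinh(ωT) = 1.673829
x(T) = p + (x₀−p)·cosh(ωT) + (ẋ₀/ω)·sinh(ωT) ⇒ p·(1 − cosh) = x(T) − x₀·cosh − (ẋ₀/ω)·sinh
numerator   = -0.6882 − (-0.1815)·1.949796 − (-0.4864/3.6785)·1.673829 = -0.112985
denominator = 1 − 1.949796 = -0.949796
p = -0.112985 / -0.949796 = 0.1190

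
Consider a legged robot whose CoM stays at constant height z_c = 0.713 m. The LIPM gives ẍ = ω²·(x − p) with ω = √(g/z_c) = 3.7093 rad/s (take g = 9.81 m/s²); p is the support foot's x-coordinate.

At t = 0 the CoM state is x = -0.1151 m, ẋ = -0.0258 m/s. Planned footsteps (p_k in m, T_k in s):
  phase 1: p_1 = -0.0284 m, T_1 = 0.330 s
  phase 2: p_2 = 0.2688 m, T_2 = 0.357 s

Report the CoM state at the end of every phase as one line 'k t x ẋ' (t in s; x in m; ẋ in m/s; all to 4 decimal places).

1 0.3300 -0.1994 -0.5473
2 0.6870 -0.9312 -4.1347

phase 1: p=-0.0284, T=0.330, ωT=1.224069, cosh=1.847515, sinh=1.553483; start (x,ẋ)=(-0.115100, -0.025800) → end (x,ẋ)=(-0.199385, -0.547260)
phase 2: p=0.2688, T=0.357, ωT=1.324220, cosh=2.012631, sinh=1.746621; start (x,ẋ)=(-0.199385, -0.547260) → end (x,ẋ)=(-0.931175, -4.134682)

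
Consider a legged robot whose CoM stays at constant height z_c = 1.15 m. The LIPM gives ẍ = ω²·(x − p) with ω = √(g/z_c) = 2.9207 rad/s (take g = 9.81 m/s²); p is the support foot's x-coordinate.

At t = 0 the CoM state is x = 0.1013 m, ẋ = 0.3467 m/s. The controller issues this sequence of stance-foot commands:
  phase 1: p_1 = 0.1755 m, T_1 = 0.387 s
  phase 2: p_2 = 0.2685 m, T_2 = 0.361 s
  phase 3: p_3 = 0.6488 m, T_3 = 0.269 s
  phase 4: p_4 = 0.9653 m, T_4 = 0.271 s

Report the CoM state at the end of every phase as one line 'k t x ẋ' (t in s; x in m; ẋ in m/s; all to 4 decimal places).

phase 1: p=0.1755, T=0.387, ωT=1.130311, cosh=1.709776, sinh=1.386843; start (x,ẋ)=(0.101300, 0.346700) → end (x,ẋ)=(0.213259, 0.292228)
phase 2: p=0.2685, T=0.361, ωT=1.054373, cosh=1.609293, sinh=1.260882; start (x,ẋ)=(0.213259, 0.292228) → end (x,ẋ)=(0.305758, 0.266847)
phase 3: p=0.6488, T=0.269, ωT=0.785668, cosh=1.324844, sinh=0.869029; start (x,ẋ)=(0.305758, 0.266847) → end (x,ẋ)=(0.273721, -0.517170)
phase 4: p=0.9653, T=0.271, ωT=0.791510, cosh=1.329943, sinh=0.876783; start (x,ẋ)=(0.273721, -0.517170) → end (x,ẋ)=(-0.109713, -2.458816)

1 0.3870 0.2133 0.2922
2 0.7480 0.3058 0.2668
3 1.0170 0.2737 -0.5172
4 1.2880 -0.1097 -2.4588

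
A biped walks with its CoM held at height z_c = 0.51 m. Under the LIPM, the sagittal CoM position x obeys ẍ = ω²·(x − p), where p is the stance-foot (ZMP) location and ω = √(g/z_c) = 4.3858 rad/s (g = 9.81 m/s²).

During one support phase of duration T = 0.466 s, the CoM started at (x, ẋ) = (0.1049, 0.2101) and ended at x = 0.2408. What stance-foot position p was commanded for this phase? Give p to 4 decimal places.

p = 0.1206

ωT = 4.3858·0.466 = 2.043783; cosh(ωT) = 3.924647, sinh(ωT) = 3.795109
x(T) = p + (x₀−p)·cosh(ωT) + (ẋ₀/ω)·sinh(ωT) ⇒ p·(1 − cosh) = x(T) − x₀·cosh − (ẋ₀/ω)·sinh
numerator   = 0.2408 − (0.1049)·3.924647 − (0.2101/4.3858)·3.795109 = -0.352699
denominator = 1 − 3.924647 = -2.924647
p = -0.352699 / -2.924647 = 0.1206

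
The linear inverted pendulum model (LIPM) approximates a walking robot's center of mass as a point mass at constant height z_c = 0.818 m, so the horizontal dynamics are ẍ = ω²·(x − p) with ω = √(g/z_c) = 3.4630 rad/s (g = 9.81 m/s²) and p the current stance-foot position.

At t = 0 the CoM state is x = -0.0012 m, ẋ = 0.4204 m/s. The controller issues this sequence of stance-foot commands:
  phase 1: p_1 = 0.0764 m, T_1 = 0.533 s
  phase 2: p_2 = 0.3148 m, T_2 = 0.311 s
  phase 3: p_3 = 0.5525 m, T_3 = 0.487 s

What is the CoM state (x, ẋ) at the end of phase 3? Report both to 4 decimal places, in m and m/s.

phase 1: p=0.0764, T=0.533, ωT=1.845779, cosh=3.245467, sinh=3.087565; start (x,ẋ)=(-0.001200, 0.420400) → end (x,ẋ)=(0.199375, 0.534677)
phase 2: p=0.3148, T=0.311, ωT=1.076993, cosh=1.638228, sinh=1.297610; start (x,ẋ)=(0.199375, 0.534677) → end (x,ẋ)=(0.326054, 0.357245)
phase 3: p=0.5525, T=0.487, ωT=1.686481, cosh=2.792807, sinh=2.607637; start (x,ẋ)=(0.326054, 0.357245) → end (x,ẋ)=(0.189086, -1.047144)

x = 0.1891, ẋ = -1.0471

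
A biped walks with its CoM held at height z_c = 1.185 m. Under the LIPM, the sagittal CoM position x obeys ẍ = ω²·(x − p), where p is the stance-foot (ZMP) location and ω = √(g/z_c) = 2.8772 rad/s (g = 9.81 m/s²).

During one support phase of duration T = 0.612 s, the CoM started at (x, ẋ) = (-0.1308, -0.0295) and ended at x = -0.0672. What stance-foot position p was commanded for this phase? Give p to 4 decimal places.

p = -0.1772

ωT = 2.8772·0.612 = 1.760846; cosh(ωT) = 2.994629, sinh(ωT) = 2.822730
x(T) = p + (x₀−p)·cosh(ωT) + (ẋ₀/ω)·sinh(ωT) ⇒ p·(1 − cosh) = x(T) − x₀·cosh − (ẋ₀/ω)·sinh
numerator   = -0.0672 − (-0.1308)·2.994629 − (-0.0295/2.8772)·2.822730 = 0.353439
denominator = 1 − 2.994629 = -1.994629
p = 0.353439 / -1.994629 = -0.1772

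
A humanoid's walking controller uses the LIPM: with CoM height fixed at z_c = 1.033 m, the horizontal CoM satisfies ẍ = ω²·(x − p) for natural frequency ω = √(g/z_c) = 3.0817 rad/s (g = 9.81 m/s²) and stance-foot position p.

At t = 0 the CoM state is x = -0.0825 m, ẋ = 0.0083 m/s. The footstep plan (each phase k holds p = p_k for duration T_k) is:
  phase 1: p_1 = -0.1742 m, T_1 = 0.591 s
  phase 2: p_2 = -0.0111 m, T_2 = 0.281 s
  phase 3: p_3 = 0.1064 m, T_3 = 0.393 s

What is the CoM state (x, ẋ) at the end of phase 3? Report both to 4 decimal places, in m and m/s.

x = 1.5593, ẋ = 4.6426

phase 1: p=-0.1742, T=0.591, ωT=1.821285, cosh=3.170805, sinh=3.008987; start (x,ẋ)=(-0.082500, 0.008300) → end (x,ẋ)=(0.124667, 0.876633)
phase 2: p=-0.0111, T=0.281, ωT=0.865958, cosh=1.398965, sinh=0.978317; start (x,ẋ)=(0.124667, 0.876633) → end (x,ẋ)=(0.457129, 1.635700)
phase 3: p=0.1064, T=0.393, ωT=1.211108, cosh=1.827535, sinh=1.529668; start (x,ẋ)=(0.457129, 1.635700) → end (x,ẋ)=(1.559285, 4.642629)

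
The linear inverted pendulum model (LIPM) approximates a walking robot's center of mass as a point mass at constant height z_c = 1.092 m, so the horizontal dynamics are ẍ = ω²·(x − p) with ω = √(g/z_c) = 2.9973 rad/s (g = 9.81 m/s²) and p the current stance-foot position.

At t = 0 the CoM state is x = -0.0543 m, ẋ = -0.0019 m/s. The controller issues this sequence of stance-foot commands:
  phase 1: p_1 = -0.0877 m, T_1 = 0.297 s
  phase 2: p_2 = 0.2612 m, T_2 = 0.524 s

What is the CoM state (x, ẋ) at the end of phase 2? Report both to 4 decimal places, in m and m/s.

x = -0.4207, ẋ = -1.8352

phase 1: p=-0.0877, T=0.297, ωT=0.890198, cosh=1.423093, sinh=1.012519; start (x,ẋ)=(-0.054300, -0.001900) → end (x,ẋ)=(-0.040811, 0.098659)
phase 2: p=0.2612, T=0.524, ωT=1.570585, cosh=2.508693, sinh=2.300769; start (x,ẋ)=(-0.040811, 0.098659) → end (x,ẋ)=(-0.420719, -1.835188)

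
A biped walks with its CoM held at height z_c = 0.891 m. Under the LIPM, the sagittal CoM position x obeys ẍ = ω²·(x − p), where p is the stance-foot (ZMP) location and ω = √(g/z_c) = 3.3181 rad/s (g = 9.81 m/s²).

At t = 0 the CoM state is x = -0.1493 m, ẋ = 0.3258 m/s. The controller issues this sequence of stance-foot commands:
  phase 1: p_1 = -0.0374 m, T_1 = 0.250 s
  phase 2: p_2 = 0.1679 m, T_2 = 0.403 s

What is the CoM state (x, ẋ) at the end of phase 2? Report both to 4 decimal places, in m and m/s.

x = -0.3219, ẋ = -1.3663

phase 1: p=-0.0374, T=0.250, ωT=0.829525, cosh=1.364243, sinh=0.927987; start (x,ẋ)=(-0.149300, 0.325800) → end (x,ẋ)=(-0.098941, 0.099913)
phase 2: p=0.1679, T=0.403, ωT=1.337194, cosh=2.035462, sinh=1.772881; start (x,ẋ)=(-0.098941, 0.099913) → end (x,ẋ)=(-0.321861, -1.366348)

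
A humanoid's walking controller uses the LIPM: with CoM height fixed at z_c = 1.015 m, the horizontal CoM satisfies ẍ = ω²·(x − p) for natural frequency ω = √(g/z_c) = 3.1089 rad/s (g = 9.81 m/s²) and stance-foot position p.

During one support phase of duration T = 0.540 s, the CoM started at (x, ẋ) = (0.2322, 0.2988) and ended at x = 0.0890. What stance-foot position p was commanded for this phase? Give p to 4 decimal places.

ωT = 3.1089·0.540 = 1.678806; cosh(ωT) = 2.772875, sinh(ωT) = 2.586278
x(T) = p + (x₀−p)·cosh(ωT) + (ẋ₀/ω)·sinh(ωT) ⇒ p·(1 − cosh) = x(T) − x₀·cosh − (ẋ₀/ω)·sinh
numerator   = 0.0890 − (0.2322)·2.772875 − (0.2988/3.1089)·2.586278 = -0.803432
denominator = 1 − 2.772875 = -1.772875
p = -0.803432 / -1.772875 = 0.4532

p = 0.4532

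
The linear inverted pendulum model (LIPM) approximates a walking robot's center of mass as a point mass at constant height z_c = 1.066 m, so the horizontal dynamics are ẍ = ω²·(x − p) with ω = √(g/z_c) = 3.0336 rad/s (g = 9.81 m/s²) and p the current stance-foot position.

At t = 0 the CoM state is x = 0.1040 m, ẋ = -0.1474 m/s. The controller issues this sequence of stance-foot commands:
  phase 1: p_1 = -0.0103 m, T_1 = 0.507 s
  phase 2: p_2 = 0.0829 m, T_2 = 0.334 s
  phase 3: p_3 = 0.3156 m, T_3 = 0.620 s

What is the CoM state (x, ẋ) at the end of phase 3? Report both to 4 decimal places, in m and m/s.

phase 1: p=-0.0103, T=0.507, ωT=1.538035, cosh=2.435119, sinh=2.220316; start (x,ẋ)=(0.104000, -0.147400) → end (x,ẋ)=(0.160151, 0.410937)
phase 2: p=0.0829, T=0.334, ωT=1.013222, cosh=1.558755, sinh=1.195708; start (x,ẋ)=(0.160151, 0.410937) → end (x,ẋ)=(0.365288, 0.920762)
phase 3: p=0.3156, T=0.620, ωT=1.880832, cosh=3.355711, sinh=3.203248; start (x,ẋ)=(0.365288, 0.920762) → end (x,ẋ)=(1.454592, 3.572646)

x = 1.4546, ẋ = 3.5726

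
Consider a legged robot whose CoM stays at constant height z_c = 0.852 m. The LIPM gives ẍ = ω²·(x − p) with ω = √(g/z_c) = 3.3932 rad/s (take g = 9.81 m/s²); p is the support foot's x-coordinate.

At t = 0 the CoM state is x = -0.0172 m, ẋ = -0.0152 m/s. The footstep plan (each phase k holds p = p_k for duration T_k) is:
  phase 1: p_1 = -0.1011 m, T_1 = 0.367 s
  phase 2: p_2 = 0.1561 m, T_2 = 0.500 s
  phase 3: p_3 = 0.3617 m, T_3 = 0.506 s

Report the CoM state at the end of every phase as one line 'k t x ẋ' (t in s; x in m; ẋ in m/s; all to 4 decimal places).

phase 1: p=-0.1011, T=0.367, ωT=1.245304, cosh=1.880923, sinh=1.593069; start (x,ẋ)=(-0.017200, -0.015200) → end (x,ẋ)=(0.049573, 0.424940)
phase 2: p=0.1561, T=0.500, ωT=1.696600, cosh=2.819337, sinh=2.636031; start (x,ẋ)=(0.049573, 0.424940) → end (x,ẋ)=(0.185883, 0.245211)
phase 3: p=0.3617, T=0.506, ωT=1.716959, cosh=2.873592, sinh=2.693981; start (x,ẋ)=(0.185883, 0.245211) → end (x,ẋ)=(0.051155, -0.902546)

1 0.3670 0.0496 0.4249
2 0.8670 0.1859 0.2452
3 1.3730 0.0512 -0.9025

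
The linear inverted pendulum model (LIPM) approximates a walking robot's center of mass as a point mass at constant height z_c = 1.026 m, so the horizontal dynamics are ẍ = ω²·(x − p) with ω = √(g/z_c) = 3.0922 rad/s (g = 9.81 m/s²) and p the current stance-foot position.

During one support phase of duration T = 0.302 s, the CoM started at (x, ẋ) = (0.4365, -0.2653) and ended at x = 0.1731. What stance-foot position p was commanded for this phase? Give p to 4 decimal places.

p = 0.8016

ωT = 3.0922·0.302 = 0.933844; cosh(ωT) = 1.468656, sinh(ωT) = 1.075616
x(T) = p + (x₀−p)·cosh(ωT) + (ẋ₀/ω)·sinh(ωT) ⇒ p·(1 − cosh) = x(T) − x₀·cosh − (ẋ₀/ω)·sinh
numerator   = 0.1731 − (0.4365)·1.468656 − (-0.2653/3.0922)·1.075616 = -0.375684
denominator = 1 − 1.468656 = -0.468656
p = -0.375684 / -0.468656 = 0.8016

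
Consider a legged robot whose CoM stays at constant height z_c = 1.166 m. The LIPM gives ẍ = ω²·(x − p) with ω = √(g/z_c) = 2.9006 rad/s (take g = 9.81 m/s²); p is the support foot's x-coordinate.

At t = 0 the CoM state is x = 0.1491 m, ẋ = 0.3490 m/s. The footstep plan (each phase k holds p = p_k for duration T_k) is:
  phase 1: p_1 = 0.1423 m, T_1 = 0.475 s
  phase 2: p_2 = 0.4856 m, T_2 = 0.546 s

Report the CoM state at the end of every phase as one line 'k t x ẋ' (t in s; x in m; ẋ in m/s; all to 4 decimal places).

phase 1: p=0.1423, T=0.475, ωT=1.377785, cosh=2.109122, sinh=1.856985; start (x,ẋ)=(0.149100, 0.349000) → end (x,ẋ)=(0.380074, 0.772711)
phase 2: p=0.4856, T=0.546, ωT=1.583728, cosh=2.539148, sinh=2.333939; start (x,ẋ)=(0.380074, 0.772711) → end (x,ẋ)=(0.839409, 1.247637)

1 0.4750 0.3801 0.7727
2 1.0210 0.8394 1.2476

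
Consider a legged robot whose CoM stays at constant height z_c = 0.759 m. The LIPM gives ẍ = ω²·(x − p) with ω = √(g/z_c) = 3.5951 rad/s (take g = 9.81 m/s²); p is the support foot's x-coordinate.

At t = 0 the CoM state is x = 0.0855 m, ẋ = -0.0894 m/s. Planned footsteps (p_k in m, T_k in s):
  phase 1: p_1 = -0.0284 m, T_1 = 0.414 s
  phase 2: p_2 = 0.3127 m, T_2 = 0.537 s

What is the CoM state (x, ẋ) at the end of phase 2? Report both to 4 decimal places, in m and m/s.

phase 1: p=-0.0284, T=0.414, ωT=1.488371, cosh=2.327808, sinh=2.102068; start (x,ẋ)=(0.085500, -0.089400) → end (x,ẋ)=(0.184465, 0.652653)
phase 2: p=0.3127, T=0.537, ωT=1.930569, cosh=3.519248, sinh=3.374182; start (x,ẋ)=(0.184465, 0.652653) → end (x,ẋ)=(0.473956, 0.741286)

x = 0.4740, ẋ = 0.7413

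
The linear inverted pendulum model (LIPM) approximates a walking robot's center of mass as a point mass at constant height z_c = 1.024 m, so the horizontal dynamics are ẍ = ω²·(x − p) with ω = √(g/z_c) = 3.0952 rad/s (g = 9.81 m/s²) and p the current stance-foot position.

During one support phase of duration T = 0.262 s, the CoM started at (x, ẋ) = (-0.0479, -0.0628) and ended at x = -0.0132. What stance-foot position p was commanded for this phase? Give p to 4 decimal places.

p = -0.2006

ωT = 3.0952·0.262 = 0.810942; cosh(ωT) = 1.347233, sinh(ωT) = 0.902794
x(T) = p + (x₀−p)·cosh(ωT) + (ẋ₀/ω)·sinh(ωT) ⇒ p·(1 − cosh) = x(T) − x₀·cosh − (ẋ₀/ω)·sinh
numerator   = -0.0132 − (-0.0479)·1.347233 − (-0.0628/3.0952)·0.902794 = 0.069650
denominator = 1 − 1.347233 = -0.347233
p = 0.069650 / -0.347233 = -0.2006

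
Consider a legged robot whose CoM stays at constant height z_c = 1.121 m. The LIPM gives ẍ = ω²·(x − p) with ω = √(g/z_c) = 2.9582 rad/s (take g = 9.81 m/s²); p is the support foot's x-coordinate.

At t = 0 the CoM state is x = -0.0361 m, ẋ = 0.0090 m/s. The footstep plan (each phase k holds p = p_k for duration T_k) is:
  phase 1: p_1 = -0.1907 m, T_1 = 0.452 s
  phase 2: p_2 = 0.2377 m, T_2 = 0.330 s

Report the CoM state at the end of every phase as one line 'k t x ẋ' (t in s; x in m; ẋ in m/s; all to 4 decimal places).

phase 1: p=-0.1907, T=0.452, ωT=1.337106, cosh=2.035307, sinh=1.772702; start (x,ẋ)=(-0.036100, 0.009000) → end (x,ẋ)=(0.129352, 0.829041)
phase 2: p=0.2377, T=0.330, ωT=0.976206, cosh=1.515552, sinh=1.138814; start (x,ẋ)=(0.129352, 0.829041) → end (x,ẋ)=(0.392647, 0.891447)

1 0.4520 0.1294 0.8290
2 0.7820 0.3926 0.8914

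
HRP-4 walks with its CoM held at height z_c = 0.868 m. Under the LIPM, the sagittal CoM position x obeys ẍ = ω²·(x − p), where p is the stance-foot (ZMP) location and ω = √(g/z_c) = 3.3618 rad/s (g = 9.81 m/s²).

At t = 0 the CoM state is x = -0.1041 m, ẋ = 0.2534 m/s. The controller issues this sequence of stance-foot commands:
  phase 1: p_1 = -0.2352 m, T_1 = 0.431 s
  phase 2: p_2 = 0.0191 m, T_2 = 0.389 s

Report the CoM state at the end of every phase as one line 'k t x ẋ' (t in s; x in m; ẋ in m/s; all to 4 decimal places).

phase 1: p=-0.2352, T=0.431, ωT=1.448936, cosh=2.246700, sinh=2.011880; start (x,ẋ)=(-0.104100, 0.253400) → end (x,ẋ)=(0.210990, 1.456014)
phase 2: p=0.0191, T=0.389, ωT=1.307740, cosh=1.984119, sinh=1.713689; start (x,ẋ)=(0.210990, 1.456014) → end (x,ẋ)=(1.142041, 3.994401)

1 0.4310 0.2110 1.4560
2 0.8200 1.1420 3.9944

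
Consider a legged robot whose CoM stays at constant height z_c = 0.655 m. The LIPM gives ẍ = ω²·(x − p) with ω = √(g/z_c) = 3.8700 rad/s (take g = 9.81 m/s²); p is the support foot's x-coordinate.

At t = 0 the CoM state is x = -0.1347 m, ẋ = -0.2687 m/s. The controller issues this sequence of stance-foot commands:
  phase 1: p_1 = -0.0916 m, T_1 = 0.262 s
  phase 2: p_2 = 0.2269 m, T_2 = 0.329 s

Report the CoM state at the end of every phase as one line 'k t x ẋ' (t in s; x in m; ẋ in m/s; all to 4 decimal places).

1 0.2620 -0.2419 -0.6187
2 0.5910 -0.9393 -4.1785

phase 1: p=-0.0916, T=0.262, ωT=1.013940, cosh=1.559613, sinh=1.196827; start (x,ẋ)=(-0.134700, -0.268700) → end (x,ẋ)=(-0.241917, -0.618695)
phase 2: p=0.2269, T=0.329, ωT=1.273230, cosh=1.926149, sinh=1.646223; start (x,ẋ)=(-0.241917, -0.618695) → end (x,ẋ)=(-0.939292, -4.178477)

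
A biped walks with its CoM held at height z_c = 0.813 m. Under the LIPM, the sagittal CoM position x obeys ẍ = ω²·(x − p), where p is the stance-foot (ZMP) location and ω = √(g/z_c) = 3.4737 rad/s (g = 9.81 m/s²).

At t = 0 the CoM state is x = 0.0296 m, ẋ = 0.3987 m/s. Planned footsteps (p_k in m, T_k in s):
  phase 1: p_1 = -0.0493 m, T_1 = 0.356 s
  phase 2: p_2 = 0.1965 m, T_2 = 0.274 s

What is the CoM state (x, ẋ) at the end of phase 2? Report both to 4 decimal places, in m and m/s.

phase 1: p=-0.0493, T=0.356, ωT=1.236637, cosh=1.867186, sinh=1.576827; start (x,ẋ)=(0.029600, 0.398700) → end (x,ẋ)=(0.279004, 1.176616)
phase 2: p=0.1965, T=0.274, ωT=0.951794, cosh=1.488200, sinh=1.102152; start (x,ẋ)=(0.279004, 1.176616) → end (x,ẋ)=(0.692605, 2.066910)

x = 0.6926, ẋ = 2.0669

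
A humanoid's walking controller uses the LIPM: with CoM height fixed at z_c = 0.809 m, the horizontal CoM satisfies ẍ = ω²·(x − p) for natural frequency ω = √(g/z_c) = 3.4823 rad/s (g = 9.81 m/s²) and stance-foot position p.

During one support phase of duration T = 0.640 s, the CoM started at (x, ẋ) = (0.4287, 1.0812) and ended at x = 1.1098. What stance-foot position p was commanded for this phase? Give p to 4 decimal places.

p = 0.6299

ωT = 3.4823·0.640 = 2.228672; cosh(ωT) = 4.697598, sinh(ωT) = 4.589926
x(T) = p + (x₀−p)·cosh(ωT) + (ẋ₀/ω)·sinh(ωT) ⇒ p·(1 − cosh) = x(T) − x₀·cosh − (ẋ₀/ω)·sinh
numerator   = 1.1098 − (0.4287)·4.697598 − (1.0812/3.4823)·4.589926 = -2.329161
denominator = 1 − 4.697598 = -3.697598
p = -2.329161 / -3.697598 = 0.6299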